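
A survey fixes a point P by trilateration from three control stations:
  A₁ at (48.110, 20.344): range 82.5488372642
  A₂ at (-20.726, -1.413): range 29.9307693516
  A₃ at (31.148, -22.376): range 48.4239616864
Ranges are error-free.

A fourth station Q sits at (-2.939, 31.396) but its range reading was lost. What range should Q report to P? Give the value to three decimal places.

63.893

eq1: (x − 48.110)² + (y − 20.344)² = 82.5488372642²
eq2: (x + 20.726)² + (y + 1.413)² = 29.9307693516²
eq3: (x − 31.148)² + (y + 22.376)² = 48.4239616864²
eq3−eq1, eq3−eq2 (x²,y² cancel):
  33.924·x + 85.440·y = -3211.863312
  -103.748·x + 41.926·y = 409.709476
det = 33.924·41.926 − 85.440·-103.748 = 10286.526744
x = (-3211.863312·41.926 − 85.440·409.709476) / 10286.526744 = -16.494018
y = (33.924·409.709476 − -3211.863312·-103.748) / 10286.526744 = -31.043074
|P − Q| = √((-16.494018 − -2.939)² + (-31.043074 − 31.396)²) = 63.893478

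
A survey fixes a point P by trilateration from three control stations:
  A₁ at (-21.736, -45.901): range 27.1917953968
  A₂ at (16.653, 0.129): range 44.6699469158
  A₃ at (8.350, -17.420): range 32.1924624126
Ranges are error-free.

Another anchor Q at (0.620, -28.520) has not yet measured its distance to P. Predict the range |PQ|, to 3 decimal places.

eq1: (x + 21.736)² + (y + 45.901)² = 27.1917953968²
eq2: (x − 16.653)² + (y − 0.129)² = 44.6699469158²
eq3: (x − 8.350)² + (y + 17.420)² = 32.1924624126²
eq3−eq2, eq3−eq1 (x²,y² cancel):
  16.606·x + 35.098·y = -1054.889371
  -60.172·x − 56.962·y = 2503.137496
det = 16.606·-56.962 − 35.098·-60.172 = 1166.005884
x = (-1054.889371·-56.962 − 35.098·2503.137496) / 1166.005884 = -23.813355
y = (16.606·2503.137496 − -1054.889371·-60.172) / 1166.005884 = -18.788672
|P − Q| = √((-23.813355 − 0.620)² + (-18.788672 − -28.520)²) = 26.299954

26.300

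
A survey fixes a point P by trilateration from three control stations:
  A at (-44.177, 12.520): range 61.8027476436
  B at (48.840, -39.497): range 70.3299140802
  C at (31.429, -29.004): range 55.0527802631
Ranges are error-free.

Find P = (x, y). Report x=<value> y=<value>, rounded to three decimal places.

eq1: (x + 44.177)² + (y − 12.520)² = 61.8027476436²
eq2: (x − 48.840)² + (y + 39.497)² = 70.3299140802²
eq3: (x − 31.429)² + (y + 29.004)² = 55.0527802631²
eq1−eq3, eq1−eq2 (x²,y² cancel):
  151.212·x − 83.048·y = 509.427330
  186.034·x − 104.034·y = 710.283682
det = 151.212·-104.034 − -83.048·186.034 = -281.437576
x = (509.427330·-104.034 − -83.048·710.283682) / -281.437576 = -21.283144
y = (151.212·710.283682 − 509.427330·186.034) / -281.437576 = -44.886019

x=-21.283 y=-44.886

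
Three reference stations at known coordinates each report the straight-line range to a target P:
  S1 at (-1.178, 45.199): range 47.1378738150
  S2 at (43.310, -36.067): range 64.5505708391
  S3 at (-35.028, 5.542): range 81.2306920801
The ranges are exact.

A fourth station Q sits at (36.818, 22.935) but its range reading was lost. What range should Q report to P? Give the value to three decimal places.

8.229

eq1: (x + 1.178)² + (y − 45.199)² = 47.1378738150²
eq2: (x − 43.310)² + (y + 36.067)² = 64.5505708391²
eq3: (x + 35.028)² + (y − 5.542)² = 81.2306920801²
eq2−eq3, eq2−eq1 (x²,y² cancel):
  -156.676·x + 83.218·y = -4350.559181
  -88.976·x + 162.532·y = 812.549744
det = -156.676·162.532 − 83.218·-88.976 = -18060.458864
x = (-4350.559181·162.532 − 83.218·812.549744) / -18060.458864 = 42.896133
y = (-156.676·812.549744 − -4350.559181·-88.976) / -18060.458864 = 28.482244
|P − Q| = √((42.896133 − 36.818)² + (28.482244 − 22.935)²) = 8.228950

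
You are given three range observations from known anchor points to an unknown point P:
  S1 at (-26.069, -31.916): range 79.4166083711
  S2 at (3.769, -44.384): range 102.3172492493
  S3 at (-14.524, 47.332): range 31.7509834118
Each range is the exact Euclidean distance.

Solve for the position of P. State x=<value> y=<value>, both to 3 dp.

eq1: (x + 26.069)² + (y + 31.916)² = 79.4166083711²
eq2: (x − 3.769)² + (y + 44.384)² = 102.3172492493²
eq3: (x + 14.524)² + (y − 47.332)² = 31.7509834118²
eq2−eq3, eq2−eq1 (x²,y² cancel):
  -36.586·x + 183.432·y = 9927.814529
  -59.676·x + 24.936·y = 3875.900809
det = -36.586·24.936 − 183.432·-59.676 = 10034.179536
x = (9927.814529·24.936 − 183.432·3875.900809) / 10034.179536 = -46.182576
y = (-36.586·3875.900809 − 9927.814529·-59.676) / 10034.179536 = 44.911350

x=-46.183 y=44.911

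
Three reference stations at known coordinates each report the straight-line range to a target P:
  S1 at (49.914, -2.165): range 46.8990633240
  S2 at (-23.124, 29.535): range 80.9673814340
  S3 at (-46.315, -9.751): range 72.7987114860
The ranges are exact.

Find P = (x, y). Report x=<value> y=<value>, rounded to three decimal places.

x=20.487 y=-38.683

eq1: (x − 49.914)² + (y + 2.165)² = 46.8990633240²
eq2: (x + 23.124)² + (y − 29.535)² = 80.9673814340²
eq3: (x + 46.315)² + (y + 9.751)² = 72.7987114860²
eq2−eq3, eq2−eq1 (x²,y² cancel):
  -46.382·x − 78.572·y = 2089.190087
  146.076·x − 63.400·y = 5445.253736
det = -46.382·-63.400 − -78.572·146.076 = 14418.102272
x = (2089.190087·-63.400 − -78.572·5445.253736) / 14418.102272 = 20.487427
y = (-46.382·5445.253736 − 2089.190087·146.076) / 14418.102272 = -38.683474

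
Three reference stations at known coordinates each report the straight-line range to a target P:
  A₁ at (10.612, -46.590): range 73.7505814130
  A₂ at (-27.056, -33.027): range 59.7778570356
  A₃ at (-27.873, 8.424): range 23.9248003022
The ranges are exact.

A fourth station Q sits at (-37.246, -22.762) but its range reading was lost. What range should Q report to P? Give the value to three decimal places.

54.369

eq1: (x − 10.612)² + (y + 46.590)² = 73.7505814130²
eq2: (x + 27.056)² + (y + 33.027)² = 59.7778570356²
eq3: (x + 27.873)² + (y − 8.424)² = 23.9248003022²
eq2−eq1, eq2−eq3 (x²,y² cancel):
  75.336·x − 27.126·y = -1405.323288
  -1.634·x + 82.902·y = 2026.054162
det = 75.336·82.902 − -27.126·-1.634 = 6201.181188
x = (-1405.323288·82.902 − -27.126·2026.054162) / 6201.181188 = -9.924781
y = (75.336·2026.054162 − -1405.323288·-1.634) / 6201.181188 = 24.243529
|P − Q| = √((-9.924781 − -37.246)² + (24.243529 − -22.762)²) = 54.368822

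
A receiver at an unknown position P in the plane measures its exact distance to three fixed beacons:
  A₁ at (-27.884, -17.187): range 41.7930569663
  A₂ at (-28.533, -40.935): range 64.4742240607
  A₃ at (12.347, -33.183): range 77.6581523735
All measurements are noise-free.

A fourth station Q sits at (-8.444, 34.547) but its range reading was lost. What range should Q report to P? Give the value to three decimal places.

36.011

eq1: (x + 27.884)² + (y + 17.187)² = 41.7930569663²
eq2: (x + 28.533)² + (y + 40.935)² = 64.4742240607²
eq3: (x − 12.347)² + (y + 33.183)² = 77.6581523735²
eq2−eq1, eq2−eq3 (x²,y² cancel):
  1.298·x + 47.496·y = 993.370069
  81.760·x + 15.504·y = -3110.109478
det = 1.298·15.504 − 47.496·81.760 = -3863.148768
x = (993.370069·15.504 − 47.496·-3110.109478) / -3863.148768 = -42.224356
y = (1.298·-3110.109478 − 993.370069·81.760) / -3863.148768 = 22.068749
|P − Q| = √((-42.224356 − -8.444)² + (22.068749 − 34.547)²) = 36.011376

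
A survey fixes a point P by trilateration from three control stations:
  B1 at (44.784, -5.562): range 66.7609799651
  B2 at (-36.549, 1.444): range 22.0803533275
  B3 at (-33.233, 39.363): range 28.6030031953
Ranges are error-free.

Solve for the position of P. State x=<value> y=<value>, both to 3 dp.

eq1: (x − 44.784)² + (y + 5.562)² = 66.7609799651²
eq2: (x + 36.549)² + (y − 1.444)² = 22.0803533275²
eq3: (x + 33.233)² + (y − 39.363)² = 28.6030031953²
eq1−eq3, eq1−eq2 (x²,y² cancel):
  -156.034·x + 89.850·y = 4256.232212
  -162.666·x + 14.012·y = 3270.858480
det = -156.034·14.012 − 89.850·-162.666 = 12429.191692
x = (4256.232212·14.012 − 89.850·3270.858480) / 12429.191692 = -18.846624
y = (-156.034·3270.858480 − 4256.232212·-162.666) / 12429.191692 = 14.641269

x=-18.847 y=14.641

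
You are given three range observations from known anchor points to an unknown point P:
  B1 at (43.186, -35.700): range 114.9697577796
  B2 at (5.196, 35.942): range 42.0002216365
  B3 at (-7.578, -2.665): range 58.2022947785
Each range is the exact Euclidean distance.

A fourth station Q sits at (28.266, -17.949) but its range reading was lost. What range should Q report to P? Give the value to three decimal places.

eq1: (x − 43.186)² + (y + 35.700)² = 114.9697577796²
eq2: (x − 5.196)² + (y − 35.942)² = 42.0002216365²
eq3: (x + 7.578)² + (y + 2.665)² = 58.2022947785²
eq1−eq2, eq1−eq3 (x²,y² cancel):
  -75.980·x + 143.284·y = 9633.331770
  -101.528·x + 66.070·y = 6755.545799
det = -75.980·66.070 − 143.284·-101.528 = 9527.339352
x = (9633.331770·66.070 − 143.284·6755.545799) / 9527.339352 = -34.793281
y = (-75.980·6755.545799 − 9633.331770·-101.528) / 9527.339352 = 48.782406
|P − Q| = √((-34.793281 − 28.266)² + (48.782406 − -17.949)²) = 91.812600

91.813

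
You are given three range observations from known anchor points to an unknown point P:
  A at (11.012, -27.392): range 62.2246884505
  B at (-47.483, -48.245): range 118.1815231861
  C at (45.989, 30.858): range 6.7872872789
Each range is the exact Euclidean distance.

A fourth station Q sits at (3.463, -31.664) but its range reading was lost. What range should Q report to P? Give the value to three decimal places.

eq1: (x − 11.012)² + (y + 27.392)² = 62.2246884505²
eq2: (x + 47.483)² + (y + 48.245)² = 118.1815231861²
eq3: (x − 45.989)² + (y − 30.858)² = 6.7872872789²
eq3−eq1, eq3−eq2 (x²,y² cancel):
  -69.954·x − 116.500·y = -6021.463061
  -186.944·x − 158.206·y = -12405.794125
det = -69.954·-158.206 − -116.500·-186.944 = -10711.833476
x = (-6021.463061·-158.206 − -116.500·-12405.794125) / -10711.833476 = 45.990580
y = (-69.954·-12405.794125 − -6021.463061·-186.944) / -10711.833476 = 24.070713
|P − Q| = √((45.990580 − 3.463)² + (24.070713 − -31.664)²) = 70.106728

70.107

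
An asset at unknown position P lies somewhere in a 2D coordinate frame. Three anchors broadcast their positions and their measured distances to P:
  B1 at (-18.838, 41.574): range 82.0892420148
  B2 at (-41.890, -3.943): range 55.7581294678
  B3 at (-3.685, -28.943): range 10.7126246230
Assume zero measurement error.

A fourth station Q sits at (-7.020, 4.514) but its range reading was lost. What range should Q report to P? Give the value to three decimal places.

43.268

eq1: (x + 18.838)² + (y − 41.574)² = 82.0892420148²
eq2: (x + 41.890)² + (y + 3.943)² = 55.7581294678²
eq3: (x + 3.685)² + (y + 28.943)² = 10.7126246230²
eq3−eq1, eq3−eq2 (x²,y² cancel):
  -30.306·x + 141.034·y = -5391.892082
  -76.410·x + 50.000·y = -2075.165800
det = -30.306·50.000 − 141.034·-76.410 = 9261.107940
x = (-5391.892082·50.000 − 141.034·-2075.165800) / 9261.107940 = 2.491530
y = (-30.306·-2075.165800 − -5391.892082·-76.410) / 9261.107940 = -37.695760
|P − Q| = √((2.491530 − -7.020)² + (-37.695760 − 4.514)²) = 43.268152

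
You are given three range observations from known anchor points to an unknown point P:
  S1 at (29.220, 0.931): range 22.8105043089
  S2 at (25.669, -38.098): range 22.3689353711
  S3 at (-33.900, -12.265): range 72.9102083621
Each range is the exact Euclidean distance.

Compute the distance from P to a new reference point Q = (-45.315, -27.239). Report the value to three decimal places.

84.253

eq1: (x − 29.220)² + (y − 0.931)² = 22.8105043089²
eq2: (x − 25.669)² + (y + 38.098)² = 22.3689353711²
eq3: (x + 33.900)² + (y + 12.265)² = 72.9102083621²
eq1−eq3, eq1−eq2 (x²,y² cancel):
  -126.240·x − 26.392·y = -4350.614313
  -7.102·x − 78.058·y = 1275.629841
det = -126.240·-78.058 − -26.392·-7.102 = 9666.605936
x = (-4350.614313·-78.058 − -26.392·1275.629841) / 9666.605936 = 38.614037
y = (-126.240·1275.629841 − -4350.614313·-7.102) / 9666.605936 = -19.855322
|P − Q| = √((38.614037 − -45.315)² + (-19.855322 − -27.239)²) = 84.253201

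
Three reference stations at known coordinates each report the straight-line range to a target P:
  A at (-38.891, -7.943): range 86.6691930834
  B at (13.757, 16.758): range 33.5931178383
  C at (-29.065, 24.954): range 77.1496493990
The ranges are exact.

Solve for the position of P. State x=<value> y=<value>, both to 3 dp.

eq1: (x + 38.891)² + (y + 7.943)² = 86.6691930834²
eq2: (x − 13.757)² + (y − 16.758)² = 33.5931178383²
eq3: (x + 29.065)² + (y − 24.954)² = 77.1496493990²
eq3−eq1, eq3−eq2 (x²,y² cancel):
  -19.652·x − 65.794·y = -1451.355838
  85.644·x − 16.392·y = 3826.180108
det = -19.652·-16.392 − -65.794·85.644 = 5956.996920
x = (-1451.355838·-16.392 − -65.794·3826.180108) / 5956.996920 = 46.253225
y = (-19.652·3826.180108 − -1451.355838·85.644) / 5956.996920 = 8.243722

x=46.253 y=8.244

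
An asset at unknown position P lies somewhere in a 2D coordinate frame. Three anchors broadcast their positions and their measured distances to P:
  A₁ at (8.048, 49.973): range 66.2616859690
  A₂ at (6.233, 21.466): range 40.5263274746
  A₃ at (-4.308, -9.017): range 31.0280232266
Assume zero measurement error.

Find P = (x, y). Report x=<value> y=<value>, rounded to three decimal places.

x=26.364 y=-13.707

eq1: (x − 8.048)² + (y − 49.973)² = 66.2616859690²
eq2: (x − 6.233)² + (y − 21.466)² = 40.5263274746²
eq3: (x + 4.308)² + (y + 9.017)² = 31.0280232266²
eq3−eq2, eq3−eq1 (x²,y² cancel):
  21.082·x + 60.966·y = -279.870701
  24.712·x + 117.980·y = -965.666922
det = 21.082·117.980 − 60.966·24.712 = 980.662568
x = (-279.870701·117.980 − 60.966·-965.666922) / 980.662568 = 26.363507
y = (21.082·-965.666922 − -279.870701·24.712) / 980.662568 = -13.707085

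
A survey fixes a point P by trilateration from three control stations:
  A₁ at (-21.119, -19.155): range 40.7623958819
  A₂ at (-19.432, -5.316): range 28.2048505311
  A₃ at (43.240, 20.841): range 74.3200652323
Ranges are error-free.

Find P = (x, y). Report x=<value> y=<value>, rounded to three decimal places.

eq1: (x + 21.119)² + (y + 19.155)² = 40.7623958819²
eq2: (x + 19.432)² + (y + 5.316)² = 28.2048505311²
eq3: (x − 43.240)² + (y − 20.841)² = 74.3200652323²
eq2−eq3, eq2−eq1 (x²,y² cancel):
  125.344·x + 52.314·y = -2829.776102
  -3.374·x − 27.678·y = -458.995619
det = 125.344·-27.678 − 52.314·-3.374 = -3292.763796
x = (-2829.776102·-27.678 − 52.314·-458.995619) / -3292.763796 = -31.078585
y = (125.344·-458.995619 − -2829.776102·-3.374) / -3292.763796 = 20.371948

x=-31.079 y=20.372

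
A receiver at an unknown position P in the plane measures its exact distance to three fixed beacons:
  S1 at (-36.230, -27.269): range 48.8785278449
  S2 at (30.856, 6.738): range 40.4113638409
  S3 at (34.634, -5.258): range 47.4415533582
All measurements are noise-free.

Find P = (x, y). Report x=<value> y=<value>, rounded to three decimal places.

x=-9.014 y=13.331

eq1: (x + 36.230)² + (y + 27.269)² = 48.8785278449²
eq2: (x − 30.856)² + (y − 6.738)² = 40.4113638409²
eq3: (x − 34.634)² + (y + 5.258)² = 47.4415533582²
eq1−eq3, eq1−eq2 (x²,y² cancel):
  141.728·x + 44.022·y = -690.641242
  134.172·x + 68.014·y = -302.685724
det = 141.728·68.014 − 44.022·134.172 = 3732.968408
x = (-690.641242·68.014 − 44.022·-302.685724) / 3732.968408 = -9.013857
y = (141.728·-302.685724 − -690.641242·134.172) / 3732.968408 = 13.331394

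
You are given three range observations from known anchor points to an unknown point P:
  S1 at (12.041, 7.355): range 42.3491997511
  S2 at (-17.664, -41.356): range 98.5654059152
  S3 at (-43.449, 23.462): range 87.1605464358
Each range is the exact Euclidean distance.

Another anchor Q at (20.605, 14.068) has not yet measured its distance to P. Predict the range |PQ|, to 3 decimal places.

eq1: (x − 12.041)² + (y − 7.355)² = 42.3491997511²
eq2: (x + 17.664)² + (y + 41.356)² = 98.5654059152²
eq3: (x + 43.449)² + (y − 23.462)² = 87.1605464358²
eq1−eq2, eq1−eq3 (x²,y² cancel):
  -59.410·x − 97.422·y = -6098.430598
  -110.980·x + 32.214·y = -3564.306796
det = -59.410·32.214 − -97.422·-110.980 = -12725.727300
x = (-6098.430598·32.214 − -97.422·-3564.306796) / -12725.727300 = 42.724217
y = (-59.410·-3564.306796 − -6098.430598·-110.980) / -12725.727300 = 36.543951
|P − Q| = √((42.724217 − 20.605)² + (36.543951 − 14.068)²) = 31.534555

31.535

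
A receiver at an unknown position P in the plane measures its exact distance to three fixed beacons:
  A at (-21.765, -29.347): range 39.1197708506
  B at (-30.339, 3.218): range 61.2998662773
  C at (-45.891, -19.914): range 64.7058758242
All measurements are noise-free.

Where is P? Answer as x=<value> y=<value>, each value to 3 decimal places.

eq1: (x + 21.765)² + (y + 29.347)² = 39.1197708506²
eq2: (x + 30.339)² + (y − 3.218)² = 61.2998662773²
eq3: (x + 45.891)² + (y + 19.914)² = 64.7058758242²
eq1−eq2, eq1−eq3 (x²,y² cancel):
  -17.148·x + 65.130·y = -2631.468323
  -48.252·x + 18.866·y = -1488.904252
det = -17.148·18.866 − 65.130·-48.252 = 2819.138592
x = (-2631.468323·18.866 − 65.130·-1488.904252) / 2819.138592 = 16.787771
y = (-17.148·-1488.904252 − -2631.468323·-48.252) / 2819.138592 = -35.983289

x=16.788 y=-35.983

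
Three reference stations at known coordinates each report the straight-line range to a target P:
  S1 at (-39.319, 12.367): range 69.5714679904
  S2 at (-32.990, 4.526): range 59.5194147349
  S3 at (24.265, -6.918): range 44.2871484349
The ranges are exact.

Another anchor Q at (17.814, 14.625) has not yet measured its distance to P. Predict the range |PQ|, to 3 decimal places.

61.502

eq1: (x + 39.319)² + (y − 12.367)² = 69.5714679904²
eq2: (x + 32.990)² + (y − 4.526)² = 59.5194147349²
eq3: (x − 24.265)² + (y + 6.918)² = 44.2871484349²
eq1−eq2, eq1−eq3 (x²,y² cancel):
  12.658·x − 15.682·y = 707.526754
  127.168·x − 38.570·y = 1816.560141
det = 12.658·-38.570 − -15.682·127.168 = 1506.029516
x = (707.526754·-38.570 − -15.682·1816.560141) / 1506.029516 = 0.795462
y = (12.658·1816.560141 − 707.526754·127.168) / 1506.029516 = -44.475054
|P − Q| = √((0.795462 − 17.814)² + (-44.475054 − 14.625)²) = 61.501602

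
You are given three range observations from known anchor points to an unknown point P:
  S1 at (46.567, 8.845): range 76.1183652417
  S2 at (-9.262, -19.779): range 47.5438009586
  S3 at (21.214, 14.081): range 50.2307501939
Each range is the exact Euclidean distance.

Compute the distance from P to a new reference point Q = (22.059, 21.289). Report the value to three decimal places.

50.175

eq1: (x − 46.567)² + (y − 8.845)² = 76.1183652417²
eq2: (x + 9.262)² + (y + 19.779)² = 47.5438009586²
eq3: (x − 21.214)² + (y − 14.081)² = 50.2307501939²
eq1−eq3, eq1−eq2 (x²,y² cancel):
  -50.706·x + 10.472·y = 1672.466105
  -111.658·x − 57.248·y = 1763.866488
det = -50.706·-57.248 − 10.472·-111.658 = 4072.099664
x = (1672.466105·-57.248 − 10.472·1763.866488) / 4072.099664 = -28.048564
y = (-50.706·1763.866488 − 1672.466105·-111.658) / 4072.099664 = 23.895684
|P − Q| = √((-28.048564 − 22.059)² + (23.895684 − 21.289)²) = 50.175321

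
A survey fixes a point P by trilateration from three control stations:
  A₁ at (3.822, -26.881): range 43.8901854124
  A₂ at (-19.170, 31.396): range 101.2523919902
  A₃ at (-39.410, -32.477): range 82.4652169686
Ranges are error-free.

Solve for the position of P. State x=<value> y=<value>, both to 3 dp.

x=41.195 y=-49.894

eq1: (x − 3.822)² + (y + 26.881)² = 43.8901854124²
eq2: (x + 19.170)² + (y − 31.396)² = 101.2523919902²
eq3: (x + 39.410)² + (y + 32.477)² = 82.4652169686²
eq2−eq1, eq2−eq3 (x²,y² cancel):
  45.984·x − 116.554·y = 7709.696637
  -40.480·x − 127.746·y = 4706.240787
det = 45.984·-127.746 − -116.554·-40.480 = -10592.377984
x = (7709.696637·-127.746 − -116.554·4706.240787) / -10592.377984 = 41.194878
y = (45.984·4706.240787 − 7709.696637·-40.480) / -10592.377984 = -49.894395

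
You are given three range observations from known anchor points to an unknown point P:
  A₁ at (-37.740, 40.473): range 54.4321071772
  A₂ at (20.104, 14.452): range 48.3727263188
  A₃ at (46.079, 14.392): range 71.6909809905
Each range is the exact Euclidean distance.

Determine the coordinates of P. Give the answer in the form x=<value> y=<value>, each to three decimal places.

eq1: (x + 37.740)² + (y − 40.473)² = 54.4321071772²
eq2: (x − 20.104)² + (y − 14.452)² = 48.3727263188²
eq3: (x − 46.079)² + (y − 14.392)² = 71.6909809905²
eq1−eq3, eq1−eq2 (x²,y² cancel):
  167.638·x − 52.162·y = -2908.709888
  115.688·x − 52.042·y = -1826.406569
det = 167.638·-52.042 − -52.162·115.688 = -2689.699340
x = (-2908.709888·-52.042 − -52.162·-1826.406569) / -2689.699340 = -20.859603
y = (167.638·-1826.406569 − -2908.709888·115.688) / -2689.699340 = -11.275493

x=-20.860 y=-11.275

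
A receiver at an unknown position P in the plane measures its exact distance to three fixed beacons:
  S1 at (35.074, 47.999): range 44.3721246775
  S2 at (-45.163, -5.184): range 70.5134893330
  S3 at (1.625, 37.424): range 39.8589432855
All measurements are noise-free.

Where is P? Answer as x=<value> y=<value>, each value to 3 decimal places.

x=24.630 y=4.874

eq1: (x − 35.074)² + (y − 47.999)² = 44.3721246775²
eq2: (x + 45.163)² + (y + 5.184)² = 70.5134893330²
eq3: (x − 1.625)² + (y − 37.424)² = 39.8589432855²
eq2−eq3, eq2−eq1 (x²,y² cancel):
  93.576·x + 85.216·y = 2720.042794
  160.474·x + 106.366·y = 4470.785782
det = 93.576·106.366 − 85.216·160.474 = -3721.647568
x = (2720.042794·106.366 − 85.216·4470.785782) / -3721.647568 = 24.629524
y = (93.576·4470.785782 − 2720.042794·160.474) / -3721.647568 = 4.873620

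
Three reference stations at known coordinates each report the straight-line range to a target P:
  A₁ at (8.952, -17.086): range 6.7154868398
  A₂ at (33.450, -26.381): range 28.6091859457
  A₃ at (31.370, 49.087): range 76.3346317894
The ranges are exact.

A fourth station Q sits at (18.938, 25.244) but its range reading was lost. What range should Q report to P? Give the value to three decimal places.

eq1: (x − 8.952)² + (y + 17.086)² = 6.7154868398²
eq2: (x − 33.450)² + (y + 26.381)² = 28.6091859457²
eq3: (x − 31.370)² + (y − 49.087)² = 76.3346317894²
eq1−eq3, eq1−eq2 (x²,y² cancel):
  44.836·x + 132.346·y = -2760.337478
  48.996·x − 18.590·y = 669.402204
det = 44.836·-18.590 − 132.346·48.996 = -7317.925856
x = (-2760.337478·-18.590 − 132.346·669.402204) / -7317.925856 = 5.094071
y = (44.836·669.402204 − -2760.337478·48.996) / -7317.925856 = -22.582739
|P − Q| = √((5.094071 − 18.938)² + (-22.582739 − 25.244)²) = 49.790073

49.790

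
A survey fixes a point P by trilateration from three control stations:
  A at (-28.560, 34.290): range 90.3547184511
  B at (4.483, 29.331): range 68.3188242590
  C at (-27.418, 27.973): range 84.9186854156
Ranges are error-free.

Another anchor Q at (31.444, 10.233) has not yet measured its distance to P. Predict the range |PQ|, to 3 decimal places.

43.845

eq1: (x + 28.560)² + (y − 34.290)² = 90.3547184511²
eq2: (x − 4.483)² + (y − 29.331)² = 68.3188242590²
eq3: (x + 27.418)² + (y − 27.973)² = 84.9186854156²
eq3−eq1, eq3−eq2 (x²,y² cancel):
  -2.284·x + 12.634·y = -495.549767
  63.802·x + 2.716·y = 1889.890782
det = -2.284·2.716 − 12.634·63.802 = -812.277812
x = (-495.549767·2.716 − 12.634·1889.890782) / -812.277812 = 31.051929
y = (-2.284·1889.890782 − -495.549767·63.802) / -812.277812 = -33.609875
|P − Q| = √((31.051929 − 31.444)² + (-33.609875 − 10.233)²) = 43.844628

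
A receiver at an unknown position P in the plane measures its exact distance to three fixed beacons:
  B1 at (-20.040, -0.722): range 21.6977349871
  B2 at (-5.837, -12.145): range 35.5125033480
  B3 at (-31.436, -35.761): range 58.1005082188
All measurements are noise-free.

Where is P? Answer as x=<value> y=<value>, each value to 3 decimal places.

x=-18.748 y=20.937

eq1: (x + 20.040)² + (y + 0.722)² = 21.6977349871²
eq2: (x + 5.837)² + (y + 12.145)² = 35.5125033480²
eq3: (x + 31.436)² + (y + 35.761)² = 58.1005082188²
eq3−eq1, eq3−eq2 (x²,y² cancel):
  22.792·x + 70.078·y = 1039.929019
  51.198·x + 47.232·y = 29.031538
det = 22.792·47.232 − 70.078·51.198 = -2511.341700
x = (1039.929019·47.232 − 70.078·29.031538) / -2511.341700 = -18.748327
y = (22.792·29.031538 − 1039.929019·51.198) / -2511.341700 = 20.937254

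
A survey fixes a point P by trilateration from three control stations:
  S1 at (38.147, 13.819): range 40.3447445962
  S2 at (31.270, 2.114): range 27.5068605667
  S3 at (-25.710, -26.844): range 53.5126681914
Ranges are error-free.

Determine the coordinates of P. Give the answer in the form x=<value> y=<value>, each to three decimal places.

x=27.776 y=-25.170

eq1: (x − 38.147)² + (y − 13.819)² = 40.3447445962²
eq2: (x − 31.270)² + (y − 2.114)² = 27.5068605667²
eq3: (x + 25.710)² + (y + 26.844)² = 53.5126681914²
eq1−eq3, eq1−eq2 (x²,y² cancel):
  -127.714·x − 81.326·y = -1500.461174
  -13.754·x − 23.410·y = 207.194564
det = -127.714·-23.410 − -81.326·-13.754 = 1871.226936
x = (-1500.461174·-23.410 − -81.326·207.194564) / 1871.226936 = 27.776482
y = (-127.714·207.194564 − -1500.461174·-13.754) / 1871.226936 = -25.170111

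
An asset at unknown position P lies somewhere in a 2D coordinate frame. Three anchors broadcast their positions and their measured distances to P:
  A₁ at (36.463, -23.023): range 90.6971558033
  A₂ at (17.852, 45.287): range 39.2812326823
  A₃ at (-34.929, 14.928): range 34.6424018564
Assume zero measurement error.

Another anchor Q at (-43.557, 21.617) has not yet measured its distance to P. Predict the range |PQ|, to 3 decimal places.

33.558

eq1: (x − 36.463)² + (y + 23.023)² = 90.6971558033²
eq2: (x − 17.852)² + (y − 45.287)² = 39.2812326823²
eq3: (x + 34.929)² + (y − 14.928)² = 34.6424018564²
eq2−eq1, eq2−eq3 (x²,y² cancel):
  37.222·x − 136.620·y = -7192.956205
  -105.562·x − 60.718·y = -583.806813
det = 37.222·-60.718 − -136.620·-105.562 = -16681.925836
x = (-7192.956205·-60.718 − -136.620·-583.806813) / -16681.925836 = -21.399342
y = (37.222·-583.806813 − -7192.956205·-105.562) / -16681.925836 = 46.819133
|P − Q| = √((-21.399342 − -43.557)² + (46.819133 − 21.617)²) = 33.557552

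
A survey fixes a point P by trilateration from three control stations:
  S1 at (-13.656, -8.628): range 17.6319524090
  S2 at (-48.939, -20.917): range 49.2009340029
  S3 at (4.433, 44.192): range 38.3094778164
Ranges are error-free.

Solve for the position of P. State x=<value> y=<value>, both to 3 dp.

x=-9.507 y=8.509

eq1: (x + 13.656)² + (y + 8.628)² = 17.6319524090²
eq2: (x + 48.939)² + (y + 20.917)² = 49.2009340029²
eq3: (x − 4.433)² + (y − 44.192)² = 38.3094778164²
eq2−eq3, eq2−eq1 (x²,y² cancel):
  106.744·x + 130.218·y = 93.153559
  70.566·x + 24.578·y = -461.771729
det = 106.744·24.578 − 130.218·70.566 = -6565.409356
x = (93.153559·24.578 − 130.218·-461.771729) / -6565.409356 = -9.507483
y = (106.744·-461.771729 − 93.153559·70.566) / -6565.409356 = 8.508965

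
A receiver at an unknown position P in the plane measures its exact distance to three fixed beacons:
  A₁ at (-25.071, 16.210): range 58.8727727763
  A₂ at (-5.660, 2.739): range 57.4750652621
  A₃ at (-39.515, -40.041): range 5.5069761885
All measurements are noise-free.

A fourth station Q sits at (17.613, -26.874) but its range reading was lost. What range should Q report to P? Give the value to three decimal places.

63.774

eq1: (x + 25.071)² + (y − 16.210)² = 58.8727727763²
eq2: (x + 5.660)² + (y − 2.739)² = 57.4750652621²
eq3: (x + 39.515)² + (y + 40.041)² = 5.5069761885²
eq1−eq3, eq1−eq2 (x²,y² cancel):
  -28.888·x − 112.502·y = 5709.074353
  38.822·x − 26.942·y = -689.161173
det = -28.888·-26.942 − -112.502·38.822 = 5145.853140
x = (5709.074353·-26.942 − -112.502·-689.161173) / 5145.853140 = -44.957733
y = (-28.888·-689.161173 − 5709.074353·38.822) / 5145.853140 = -39.202284
|P − Q| = √((-44.957733 − 17.613)² + (-39.202284 − -26.874)²) = 63.773687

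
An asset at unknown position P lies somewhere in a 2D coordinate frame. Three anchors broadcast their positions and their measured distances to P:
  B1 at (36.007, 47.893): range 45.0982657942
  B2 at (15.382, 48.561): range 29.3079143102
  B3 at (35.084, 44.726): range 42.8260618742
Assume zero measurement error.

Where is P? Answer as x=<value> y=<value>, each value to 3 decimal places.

eq1: (x − 36.007)² + (y − 47.893)² = 45.0982657942²
eq2: (x − 15.382)² + (y − 48.561)² = 29.3079143102²
eq3: (x − 35.084)² + (y − 44.726)² = 42.8260618742²
eq2−eq1, eq2−eq3 (x²,y² cancel):
  41.250·x − 1.336·y = -179.432883
  39.404·x − 7.670·y = -338.592247
det = 41.250·-7.670 − -1.336·39.404 = -263.743756
x = (-179.432883·-7.670 − -1.336·-338.592247) / -263.743756 = -3.502987
y = (41.250·-338.592247 − -179.432883·39.404) / -263.743756 = 26.148702

x=-3.503 y=26.149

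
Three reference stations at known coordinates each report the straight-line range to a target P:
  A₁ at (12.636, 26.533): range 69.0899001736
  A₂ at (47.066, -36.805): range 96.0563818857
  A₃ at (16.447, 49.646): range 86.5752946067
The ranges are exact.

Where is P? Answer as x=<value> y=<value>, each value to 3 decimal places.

eq1: (x − 12.636)² + (y − 26.533)² = 69.0899001736²
eq2: (x − 47.066)² + (y + 36.805)² = 96.0563818857²
eq3: (x − 16.447)² + (y − 49.646)² = 86.5752946067²
eq1−eq3, eq1−eq2 (x²,y² cancel):
  7.622·x + 46.226·y = -850.306790
  68.860·x − 126.676·y = -1747.266399
det = 7.622·-126.676 − 46.226·68.860 = -4148.646832
x = (-850.306790·-126.676 − 46.226·-1747.266399) / -4148.646832 = -45.432308
y = (7.622·-1747.266399 − -850.306790·68.860) / -4148.646832 = -10.903425

x=-45.432 y=-10.903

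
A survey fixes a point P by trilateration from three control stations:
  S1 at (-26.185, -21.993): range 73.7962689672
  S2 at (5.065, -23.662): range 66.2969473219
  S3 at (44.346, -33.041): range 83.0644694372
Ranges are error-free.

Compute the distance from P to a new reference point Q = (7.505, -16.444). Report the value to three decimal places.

58.956

eq1: (x + 26.185)² + (y + 21.993)² = 73.7962689672²
eq2: (x − 5.065)² + (y + 23.662)² = 66.2969473219²
eq3: (x − 44.346)² + (y + 33.041)² = 83.0644694372²
eq3−eq1, eq3−eq2 (x²,y² cancel):
  -141.062·x + 22.096·y = -435.112354
  -78.562·x + 18.758·y = 31.689931
det = -141.062·18.758 − 22.096·-78.562 = -910.135044
x = (-435.112354·18.758 − 22.096·31.689931) / -910.135044 = 9.737081
y = (-141.062·31.689931 − -435.112354·-78.562) / -910.135044 = 42.470117
|P − Q| = √((9.737081 − 7.505)² + (42.470117 − -16.444)²) = 58.956385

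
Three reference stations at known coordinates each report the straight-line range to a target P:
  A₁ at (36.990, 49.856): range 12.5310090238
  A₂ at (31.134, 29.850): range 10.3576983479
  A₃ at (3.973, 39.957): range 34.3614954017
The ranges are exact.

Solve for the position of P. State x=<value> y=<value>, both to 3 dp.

x=38.238 y=37.387

eq1: (x − 36.990)² + (y − 49.856)² = 12.5310090238²
eq2: (x − 31.134)² + (y − 29.850)² = 10.3576983479²
eq3: (x − 3.973)² + (y − 39.957)² = 34.3614954017²
eq3−eq2, eq3−eq1 (x²,y² cancel):
  54.322·x − 20.214·y = 1321.432329
  66.034·x + 19.798·y = 3265.220437
det = 54.322·19.798 − -20.214·66.034 = 2410.278232
x = (1321.432329·19.798 − -20.214·3265.220437) / 2410.278232 = 38.238276
y = (54.322·3265.220437 − 1321.432329·66.034) / 2410.278232 = 37.387319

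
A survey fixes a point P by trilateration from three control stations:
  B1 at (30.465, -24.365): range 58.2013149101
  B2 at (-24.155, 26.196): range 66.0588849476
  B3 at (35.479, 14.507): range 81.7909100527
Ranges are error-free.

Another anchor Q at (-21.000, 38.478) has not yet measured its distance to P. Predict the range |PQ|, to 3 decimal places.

78.461

eq1: (x − 30.465)² + (y + 24.365)² = 58.2013149101²
eq2: (x + 24.155)² + (y − 26.196)² = 66.0588849476²
eq3: (x − 35.479)² + (y − 14.507)² = 81.7909100527²
eq1−eq2, eq1−eq3 (x²,y² cancel):
  -109.240·x + 101.122·y = -1228.458232
  10.028·x + 77.744·y = -3354.916870
det = -109.240·77.744 − 101.122·10.028 = -9506.805976
x = (-1228.458232·77.744 − 101.122·-3354.916870) / -9506.805976 = -25.639594
y = (-109.240·-3354.916870 − -1228.458232·10.028) / -9506.805976 = -39.846201
|P − Q| = √((-25.639594 − -21.000)² + (-39.846201 − 38.478)²) = 78.461495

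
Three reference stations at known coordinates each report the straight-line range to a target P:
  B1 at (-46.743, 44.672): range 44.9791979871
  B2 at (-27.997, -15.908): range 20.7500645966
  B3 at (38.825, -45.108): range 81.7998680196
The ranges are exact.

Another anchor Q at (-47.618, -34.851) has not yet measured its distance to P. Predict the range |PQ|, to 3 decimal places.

45.104

eq1: (x + 46.743)² + (y − 44.672)² = 44.9791979871²
eq2: (x + 27.997)² + (y + 15.908)² = 20.7500645966²
eq3: (x − 38.825)² + (y + 45.108)² = 81.7998680196²
eq2−eq1, eq2−eq3 (x²,y² cancel):
  -37.492·x + 121.160·y = 1551.036089
  133.644·x − 58.400·y = -3755.437411
det = -37.492·-58.400 − 121.160·133.644 = -14002.774240
x = (1551.036089·-58.400 − 121.160·-3755.437411) / -14002.774240 = -26.025435
y = (-37.492·-3755.437411 − 1551.036089·133.644) / -14002.774240 = 4.748188
|P − Q| = √((-26.025435 − -47.618)² + (4.748188 − -34.851)²) = 45.103598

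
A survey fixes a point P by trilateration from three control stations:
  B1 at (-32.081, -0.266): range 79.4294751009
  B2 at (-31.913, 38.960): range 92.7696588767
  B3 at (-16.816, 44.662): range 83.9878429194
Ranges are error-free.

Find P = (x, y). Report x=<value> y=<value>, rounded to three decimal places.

eq1: (x + 32.081)² + (y + 0.266)² = 79.4294751009²
eq2: (x + 31.913)² + (y − 38.960)² = 92.7696588767²
eq3: (x + 16.816)² + (y − 44.662)² = 83.9878429194²
eq1−eq2, eq1−eq3 (x²,y² cancel):
  0.336·x + 78.452·y = -790.108241
  30.530·x + 89.856·y = 503.294540
det = 0.336·89.856 − 78.452·30.530 = -2364.947944
x = (-790.108241·89.856 − 78.452·503.294540) / -2364.947944 = 46.715798
y = (0.336·503.294540 − -790.108241·30.530) / -2364.947944 = -10.271309

x=46.716 y=-10.271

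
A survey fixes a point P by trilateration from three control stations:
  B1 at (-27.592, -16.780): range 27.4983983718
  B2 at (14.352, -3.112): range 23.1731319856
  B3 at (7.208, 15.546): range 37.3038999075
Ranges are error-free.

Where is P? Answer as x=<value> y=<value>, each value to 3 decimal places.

eq1: (x + 27.592)² + (y + 16.780)² = 27.4983983718²
eq2: (x − 14.352)² + (y + 3.112)² = 23.1731319856²
eq3: (x − 7.208)² + (y − 15.546)² = 37.3038999075²
eq2−eq3, eq2−eq1 (x²,y² cancel):
  -14.288·x + 37.316·y = -776.617970
  -83.888·x − 27.336·y = 608.054549
det = -14.288·-27.336 − 37.316·-83.888 = 3520.941376
x = (-776.617970·-27.336 − 37.316·608.054549) / 3520.941376 = -0.414814
y = (-14.288·608.054549 − -776.617970·-83.888) / 3520.941376 = -20.970759

x=-0.415 y=-20.971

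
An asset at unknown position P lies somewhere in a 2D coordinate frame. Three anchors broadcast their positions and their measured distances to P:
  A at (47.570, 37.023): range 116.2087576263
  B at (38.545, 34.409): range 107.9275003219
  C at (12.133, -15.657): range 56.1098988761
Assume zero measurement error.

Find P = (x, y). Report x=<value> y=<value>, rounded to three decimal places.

eq1: (x − 47.570)² + (y − 37.023)² = 116.2087576263²
eq2: (x − 38.545)² + (y − 34.409)² = 107.9275003219²
eq3: (x − 12.133)² + (y + 15.657)² = 56.1098988761²
eq3−eq1, eq3−eq2 (x²,y² cancel):
  70.874·x + 105.360·y = -7114.898506
  52.824·x + 100.132·y = -6222.679606
det = 70.874·100.132 − 105.360·52.824 = 1531.218728
x = (-7114.898506·100.132 − 105.360·-6222.679606) / 1531.218728 = -37.099529
y = (70.874·-6222.679606 − -7114.898506·52.824) / 1531.218728 = -42.573144

x=-37.100 y=-42.573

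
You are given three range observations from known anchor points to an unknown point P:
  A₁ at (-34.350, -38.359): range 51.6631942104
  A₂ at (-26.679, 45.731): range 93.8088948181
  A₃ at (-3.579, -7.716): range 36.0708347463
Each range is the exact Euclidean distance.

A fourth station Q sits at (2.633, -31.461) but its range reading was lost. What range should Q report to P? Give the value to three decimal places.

15.723

eq1: (x + 34.350)² + (y + 38.359)² = 51.6631942104²
eq2: (x + 26.679)² + (y − 45.731)² = 93.8088948181²
eq3: (x + 3.579)² + (y + 7.716)² = 36.0708347463²
eq3−eq2, eq3−eq1 (x²,y² cancel):
  -46.200·x + 106.894·y = -4768.256123
  -61.542·x − 61.286·y = 1211.008967
det = -46.200·-61.286 − 106.894·-61.542 = 9409.883748
x = (-4768.256123·-61.286 − 106.894·1211.008967) / 9409.883748 = 17.298593
y = (-46.200·1211.008967 − -4768.256123·-61.542) / 9409.883748 = -37.130813
|P − Q| = √((17.298593 − 2.633)² + (-37.130813 − -31.461)²) = 15.723435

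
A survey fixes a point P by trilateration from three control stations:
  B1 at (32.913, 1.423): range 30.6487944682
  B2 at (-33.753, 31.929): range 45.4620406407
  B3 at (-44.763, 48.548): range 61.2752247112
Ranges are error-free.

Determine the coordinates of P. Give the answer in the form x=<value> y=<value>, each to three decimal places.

eq1: (x − 32.913)² + (y − 1.423)² = 30.6487944682²
eq2: (x + 33.753)² + (y − 31.929)² = 45.4620406407²
eq3: (x + 44.763)² + (y − 48.548)² = 61.2752247112²
eq1−eq2, eq1−eq3 (x²,y² cancel):
  -133.332·x + 61.012·y = -54.012985
  -155.352·x + 94.250·y = 460.039414
det = -133.332·94.250 − 61.012·-155.352 = -3088.204776
x = (-54.012985·94.250 − 61.012·460.039414) / -3088.204776 = 10.737192
y = (-133.332·460.039414 − -54.012985·-155.352) / -3088.204776 = 22.579138

x=10.737 y=22.579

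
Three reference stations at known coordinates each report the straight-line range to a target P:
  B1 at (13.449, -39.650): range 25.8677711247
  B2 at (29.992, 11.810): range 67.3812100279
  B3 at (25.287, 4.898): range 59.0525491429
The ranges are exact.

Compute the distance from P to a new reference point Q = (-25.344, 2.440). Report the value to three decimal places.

44.908

eq1: (x − 13.449)² + (y + 39.650)² = 25.8677711247²
eq2: (x − 29.992)² + (y − 11.810)² = 67.3812100279²
eq3: (x − 25.287)² + (y − 4.898)² = 59.0525491429²
eq1−eq3, eq1−eq2 (x²,y² cancel):
  23.676·x + 89.096·y = -3907.637305
  33.086·x + 102.920·y = -4585.087819
det = 23.676·102.920 − 89.096·33.086 = -511.096336
x = (-3907.637305·102.920 − 89.096·-4585.087819) / -511.096336 = -12.402658
y = (23.676·-4585.087819 − -3907.637305·33.086) / -511.096336 = -40.562898
|P − Q| = √((-12.402658 − -25.344)² + (-40.562898 − 2.440)²) = 44.907990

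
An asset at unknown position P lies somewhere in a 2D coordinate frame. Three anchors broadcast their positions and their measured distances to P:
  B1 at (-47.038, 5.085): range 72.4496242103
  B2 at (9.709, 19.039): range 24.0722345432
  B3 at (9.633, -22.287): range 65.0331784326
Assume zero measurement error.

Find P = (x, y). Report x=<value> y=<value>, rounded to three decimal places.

eq1: (x + 47.038)² + (y − 5.085)² = 72.4496242103²
eq2: (x − 9.709)² + (y − 19.039)² = 24.0722345432²
eq3: (x − 9.633)² + (y + 22.287)² = 65.0331784326²
eq3−eq1, eq3−eq2 (x²,y² cancel):
  -113.342·x + 54.744·y = 629.291860
  0.152·x + 82.652·y = 3517.084965
det = -113.342·82.652 − 54.744·0.152 = -9376.264072
x = (629.291860·82.652 − 54.744·3517.084965) / -9376.264072 = 14.987533
y = (-113.342·3517.084965 − 629.291860·0.152) / -9376.264072 = 42.525370

x=14.988 y=42.525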